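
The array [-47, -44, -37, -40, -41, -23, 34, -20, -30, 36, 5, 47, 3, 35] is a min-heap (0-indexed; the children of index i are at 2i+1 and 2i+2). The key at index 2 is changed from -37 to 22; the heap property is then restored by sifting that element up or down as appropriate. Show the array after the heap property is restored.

[-47, -44, -23, -40, -41, 3, 34, -20, -30, 36, 5, 47, 22, 35]

set index 2 from -37 to 22 → [-47, -44, 22, -40, -41, -23, 34, -20, -30, 36, 5, 47, 3, 35]
22 vs smaller child -23 at index 5, swap → [-47, -44, -23, -40, -41, 22, 34, -20, -30, 36, 5, 47, 3, 35]
22 vs smaller child 3 at index 12, swap → [-47, -44, -23, -40, -41, 3, 34, -20, -30, 36, 5, 47, 22, 35]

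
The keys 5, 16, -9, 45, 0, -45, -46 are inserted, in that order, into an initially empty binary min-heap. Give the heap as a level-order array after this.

[-46, 0, -45, 45, 16, 5, -9]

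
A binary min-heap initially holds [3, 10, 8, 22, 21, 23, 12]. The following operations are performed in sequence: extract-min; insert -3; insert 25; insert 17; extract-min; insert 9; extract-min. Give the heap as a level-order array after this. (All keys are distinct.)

extract-min → returns 3:
  remove root 3; move last element 12 to root → [12, 10, 8, 22, 21, 23]
  12 vs smaller child 8 at index 2, swap → [8, 10, 12, 22, 21, 23]
insert -3:
  append -3 at index 6 → [8, 10, 12, 22, 21, 23, -3]
  -3 < parent 12 at index 2, swap → [8, 10, -3, 22, 21, 23, 12]
  -3 < parent 8 at index 0, swap → [-3, 10, 8, 22, 21, 23, 12]
insert 25:
  append 25 at index 7 → [-3, 10, 8, 22, 21, 23, 12, 25] (no swap needed)
insert 17:
  append 17 at index 8 → [-3, 10, 8, 22, 21, 23, 12, 25, 17]
  17 < parent 22 at index 3, swap → [-3, 10, 8, 17, 21, 23, 12, 25, 22]
extract-min → returns -3:
  remove root -3; move last element 22 to root → [22, 10, 8, 17, 21, 23, 12, 25]
  22 vs smaller child 8 at index 2, swap → [8, 10, 22, 17, 21, 23, 12, 25]
  22 vs smaller child 12 at index 6, swap → [8, 10, 12, 17, 21, 23, 22, 25]
insert 9:
  append 9 at index 8 → [8, 10, 12, 17, 21, 23, 22, 25, 9]
  9 < parent 17 at index 3, swap → [8, 10, 12, 9, 21, 23, 22, 25, 17]
  9 < parent 10 at index 1, swap → [8, 9, 12, 10, 21, 23, 22, 25, 17]
extract-min → returns 8:
  remove root 8; move last element 17 to root → [17, 9, 12, 10, 21, 23, 22, 25]
  17 vs smaller child 9 at index 1, swap → [9, 17, 12, 10, 21, 23, 22, 25]
  17 vs smaller child 10 at index 3, swap → [9, 10, 12, 17, 21, 23, 22, 25]

[9, 10, 12, 17, 21, 23, 22, 25]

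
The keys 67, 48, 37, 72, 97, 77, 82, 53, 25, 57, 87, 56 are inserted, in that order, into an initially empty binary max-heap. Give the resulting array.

[97, 87, 82, 53, 72, 56, 77, 48, 25, 57, 67, 37]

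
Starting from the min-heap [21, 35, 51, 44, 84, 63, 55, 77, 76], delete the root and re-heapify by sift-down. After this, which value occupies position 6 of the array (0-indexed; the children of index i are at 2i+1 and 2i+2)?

55

remove root 21; move last element 76 to root → [76, 35, 51, 44, 84, 63, 55, 77]
76 vs smaller child 35 at index 1, swap → [35, 76, 51, 44, 84, 63, 55, 77]
76 vs smaller child 44 at index 3, swap → [35, 44, 51, 76, 84, 63, 55, 77]
resulting array: [35, 44, 51, 76, 84, 63, 55, 77]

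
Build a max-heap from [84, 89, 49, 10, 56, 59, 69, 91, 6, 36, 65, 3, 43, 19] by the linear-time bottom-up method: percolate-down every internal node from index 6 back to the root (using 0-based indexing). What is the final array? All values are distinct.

[91, 89, 69, 84, 65, 59, 49, 10, 6, 36, 56, 3, 43, 19]

sift down from index 6: already satisfies heap property
sift down from index 5: already satisfies heap property
sift down from index 4:
  56 vs larger child 65 at index 10, swap → [84, 89, 49, 10, 65, 59, 69, 91, 6, 36, 56, 3, 43, 19]
sift down from index 3:
  10 vs larger child 91 at index 7, swap → [84, 89, 49, 91, 65, 59, 69, 10, 6, 36, 56, 3, 43, 19]
sift down from index 2:
  49 vs larger child 69 at index 6, swap → [84, 89, 69, 91, 65, 59, 49, 10, 6, 36, 56, 3, 43, 19]
sift down from index 1:
  89 vs larger child 91 at index 3, swap → [84, 91, 69, 89, 65, 59, 49, 10, 6, 36, 56, 3, 43, 19]
sift down from index 0:
  84 vs larger child 91 at index 1, swap → [91, 84, 69, 89, 65, 59, 49, 10, 6, 36, 56, 3, 43, 19]
  84 vs larger child 89 at index 3, swap → [91, 89, 69, 84, 65, 59, 49, 10, 6, 36, 56, 3, 43, 19]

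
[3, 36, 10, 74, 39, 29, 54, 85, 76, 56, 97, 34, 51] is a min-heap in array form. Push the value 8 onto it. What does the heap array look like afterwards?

[3, 36, 8, 74, 39, 29, 10, 85, 76, 56, 97, 34, 51, 54]

append 8 at index 13 → [3, 36, 10, 74, 39, 29, 54, 85, 76, 56, 97, 34, 51, 8]
8 < parent 54 at index 6, swap → [3, 36, 10, 74, 39, 29, 8, 85, 76, 56, 97, 34, 51, 54]
8 < parent 10 at index 2, swap → [3, 36, 8, 74, 39, 29, 10, 85, 76, 56, 97, 34, 51, 54]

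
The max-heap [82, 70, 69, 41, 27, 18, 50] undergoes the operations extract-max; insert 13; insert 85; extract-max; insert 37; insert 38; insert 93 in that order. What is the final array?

extract-max → returns 82:
  remove root 82; move last element 50 to root → [50, 70, 69, 41, 27, 18]
  50 vs larger child 70 at index 1, swap → [70, 50, 69, 41, 27, 18]
insert 13:
  append 13 at index 6 → [70, 50, 69, 41, 27, 18, 13] (no swap needed)
insert 85:
  append 85 at index 7 → [70, 50, 69, 41, 27, 18, 13, 85]
  85 > parent 41 at index 3, swap → [70, 50, 69, 85, 27, 18, 13, 41]
  85 > parent 50 at index 1, swap → [70, 85, 69, 50, 27, 18, 13, 41]
  85 > parent 70 at index 0, swap → [85, 70, 69, 50, 27, 18, 13, 41]
extract-max → returns 85:
  remove root 85; move last element 41 to root → [41, 70, 69, 50, 27, 18, 13]
  41 vs larger child 70 at index 1, swap → [70, 41, 69, 50, 27, 18, 13]
  41 vs larger child 50 at index 3, swap → [70, 50, 69, 41, 27, 18, 13]
insert 37:
  append 37 at index 7 → [70, 50, 69, 41, 27, 18, 13, 37] (no swap needed)
insert 38:
  append 38 at index 8 → [70, 50, 69, 41, 27, 18, 13, 37, 38] (no swap needed)
insert 93:
  append 93 at index 9 → [70, 50, 69, 41, 27, 18, 13, 37, 38, 93]
  93 > parent 27 at index 4, swap → [70, 50, 69, 41, 93, 18, 13, 37, 38, 27]
  93 > parent 50 at index 1, swap → [70, 93, 69, 41, 50, 18, 13, 37, 38, 27]
  93 > parent 70 at index 0, swap → [93, 70, 69, 41, 50, 18, 13, 37, 38, 27]

[93, 70, 69, 41, 50, 18, 13, 37, 38, 27]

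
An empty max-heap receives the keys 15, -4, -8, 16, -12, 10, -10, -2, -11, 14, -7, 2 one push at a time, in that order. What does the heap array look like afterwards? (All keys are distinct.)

Insert 15:
  append 15 at index 0 → [15] (no swap needed)
Insert -4:
  append -4 at index 1 → [15, -4] (no swap needed)
Insert -8:
  append -8 at index 2 → [15, -4, -8] (no swap needed)
Insert 16:
  append 16 at index 3 → [15, -4, -8, 16]
  16 > parent -4 at index 1, swap → [15, 16, -8, -4]
  16 > parent 15 at index 0, swap → [16, 15, -8, -4]
Insert -12:
  append -12 at index 4 → [16, 15, -8, -4, -12] (no swap needed)
Insert 10:
  append 10 at index 5 → [16, 15, -8, -4, -12, 10]
  10 > parent -8 at index 2, swap → [16, 15, 10, -4, -12, -8]
Insert -10:
  append -10 at index 6 → [16, 15, 10, -4, -12, -8, -10] (no swap needed)
Insert -2:
  append -2 at index 7 → [16, 15, 10, -4, -12, -8, -10, -2]
  -2 > parent -4 at index 3, swap → [16, 15, 10, -2, -12, -8, -10, -4]
Insert -11:
  append -11 at index 8 → [16, 15, 10, -2, -12, -8, -10, -4, -11] (no swap needed)
Insert 14:
  append 14 at index 9 → [16, 15, 10, -2, -12, -8, -10, -4, -11, 14]
  14 > parent -12 at index 4, swap → [16, 15, 10, -2, 14, -8, -10, -4, -11, -12]
Insert -7:
  append -7 at index 10 → [16, 15, 10, -2, 14, -8, -10, -4, -11, -12, -7] (no swap needed)
Insert 2:
  append 2 at index 11 → [16, 15, 10, -2, 14, -8, -10, -4, -11, -12, -7, 2]
  2 > parent -8 at index 5, swap → [16, 15, 10, -2, 14, 2, -10, -4, -11, -12, -7, -8]

[16, 15, 10, -2, 14, 2, -10, -4, -11, -12, -7, -8]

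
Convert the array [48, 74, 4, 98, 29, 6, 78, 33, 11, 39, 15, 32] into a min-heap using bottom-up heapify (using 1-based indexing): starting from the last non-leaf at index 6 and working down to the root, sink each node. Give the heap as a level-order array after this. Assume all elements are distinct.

[4, 11, 6, 33, 15, 32, 78, 74, 98, 39, 29, 48]

sift down from index 6: already satisfies heap property
sift down from index 5:
  29 vs smaller child 15 at index 11, swap → [48, 74, 4, 98, 15, 6, 78, 33, 11, 39, 29, 32]
sift down from index 4:
  98 vs smaller child 11 at index 9, swap → [48, 74, 4, 11, 15, 6, 78, 33, 98, 39, 29, 32]
sift down from index 3: already satisfies heap property
sift down from index 2:
  74 vs smaller child 11 at index 4, swap → [48, 11, 4, 74, 15, 6, 78, 33, 98, 39, 29, 32]
  74 vs smaller child 33 at index 8, swap → [48, 11, 4, 33, 15, 6, 78, 74, 98, 39, 29, 32]
sift down from index 1:
  48 vs smaller child 4 at index 3, swap → [4, 11, 48, 33, 15, 6, 78, 74, 98, 39, 29, 32]
  48 vs smaller child 6 at index 6, swap → [4, 11, 6, 33, 15, 48, 78, 74, 98, 39, 29, 32]
  48 vs only child 32 at index 12, swap → [4, 11, 6, 33, 15, 32, 78, 74, 98, 39, 29, 48]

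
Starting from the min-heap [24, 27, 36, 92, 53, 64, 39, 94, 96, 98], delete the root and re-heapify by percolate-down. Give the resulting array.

[27, 53, 36, 92, 98, 64, 39, 94, 96]

remove root 24; move last element 98 to root → [98, 27, 36, 92, 53, 64, 39, 94, 96]
98 vs smaller child 27 at index 1, swap → [27, 98, 36, 92, 53, 64, 39, 94, 96]
98 vs smaller child 53 at index 4, swap → [27, 53, 36, 92, 98, 64, 39, 94, 96]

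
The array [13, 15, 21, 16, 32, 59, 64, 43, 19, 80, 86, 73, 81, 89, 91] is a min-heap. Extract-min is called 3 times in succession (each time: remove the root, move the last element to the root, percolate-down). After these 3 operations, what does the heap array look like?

[19, 32, 21, 43, 80, 59, 64, 89, 91, 81, 86, 73]

extract-min #1 returns 13:
  remove root 13; move last element 91 to root → [91, 15, 21, 16, 32, 59, 64, 43, 19, 80, 86, 73, 81, 89]
  91 vs smaller child 15 at index 1, swap → [15, 91, 21, 16, 32, 59, 64, 43, 19, 80, 86, 73, 81, 89]
  91 vs smaller child 16 at index 3, swap → [15, 16, 21, 91, 32, 59, 64, 43, 19, 80, 86, 73, 81, 89]
  91 vs smaller child 19 at index 8, swap → [15, 16, 21, 19, 32, 59, 64, 43, 91, 80, 86, 73, 81, 89]
extract-min #2 returns 15:
  remove root 15; move last element 89 to root → [89, 16, 21, 19, 32, 59, 64, 43, 91, 80, 86, 73, 81]
  89 vs smaller child 16 at index 1, swap → [16, 89, 21, 19, 32, 59, 64, 43, 91, 80, 86, 73, 81]
  89 vs smaller child 19 at index 3, swap → [16, 19, 21, 89, 32, 59, 64, 43, 91, 80, 86, 73, 81]
  89 vs smaller child 43 at index 7, swap → [16, 19, 21, 43, 32, 59, 64, 89, 91, 80, 86, 73, 81]
extract-min #3 returns 16:
  remove root 16; move last element 81 to root → [81, 19, 21, 43, 32, 59, 64, 89, 91, 80, 86, 73]
  81 vs smaller child 19 at index 1, swap → [19, 81, 21, 43, 32, 59, 64, 89, 91, 80, 86, 73]
  81 vs smaller child 32 at index 4, swap → [19, 32, 21, 43, 81, 59, 64, 89, 91, 80, 86, 73]
  81 vs smaller child 80 at index 9, swap → [19, 32, 21, 43, 80, 59, 64, 89, 91, 81, 86, 73]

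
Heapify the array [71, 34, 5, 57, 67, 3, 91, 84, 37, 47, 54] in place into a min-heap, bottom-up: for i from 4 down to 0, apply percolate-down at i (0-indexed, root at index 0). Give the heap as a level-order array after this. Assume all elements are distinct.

sift down from index 4:
  67 vs smaller child 47 at index 9, swap → [71, 34, 5, 57, 47, 3, 91, 84, 37, 67, 54]
sift down from index 3:
  57 vs smaller child 37 at index 8, swap → [71, 34, 5, 37, 47, 3, 91, 84, 57, 67, 54]
sift down from index 2:
  5 vs smaller child 3 at index 5, swap → [71, 34, 3, 37, 47, 5, 91, 84, 57, 67, 54]
sift down from index 1: already satisfies heap property
sift down from index 0:
  71 vs smaller child 3 at index 2, swap → [3, 34, 71, 37, 47, 5, 91, 84, 57, 67, 54]
  71 vs smaller child 5 at index 5, swap → [3, 34, 5, 37, 47, 71, 91, 84, 57, 67, 54]

[3, 34, 5, 37, 47, 71, 91, 84, 57, 67, 54]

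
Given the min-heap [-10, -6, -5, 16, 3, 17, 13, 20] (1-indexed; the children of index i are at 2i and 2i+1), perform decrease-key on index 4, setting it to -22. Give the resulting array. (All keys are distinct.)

set index 4 from 16 to -22 → [-10, -6, -5, -22, 3, 17, 13, 20]
-22 < parent -6 at index 2, swap → [-10, -22, -5, -6, 3, 17, 13, 20]
-22 < parent -10 at index 1, swap → [-22, -10, -5, -6, 3, 17, 13, 20]

[-22, -10, -5, -6, 3, 17, 13, 20]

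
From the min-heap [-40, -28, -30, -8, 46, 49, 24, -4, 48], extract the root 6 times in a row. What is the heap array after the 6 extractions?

extract-min #1 returns -40:
  remove root -40; move last element 48 to root → [48, -28, -30, -8, 46, 49, 24, -4]
  48 vs smaller child -30 at index 2, swap → [-30, -28, 48, -8, 46, 49, 24, -4]
  48 vs smaller child 24 at index 6, swap → [-30, -28, 24, -8, 46, 49, 48, -4]
extract-min #2 returns -30:
  remove root -30; move last element -4 to root → [-4, -28, 24, -8, 46, 49, 48]
  -4 vs smaller child -28 at index 1, swap → [-28, -4, 24, -8, 46, 49, 48]
  -4 vs smaller child -8 at index 3, swap → [-28, -8, 24, -4, 46, 49, 48]
extract-min #3 returns -28:
  remove root -28; move last element 48 to root → [48, -8, 24, -4, 46, 49]
  48 vs smaller child -8 at index 1, swap → [-8, 48, 24, -4, 46, 49]
  48 vs smaller child -4 at index 3, swap → [-8, -4, 24, 48, 46, 49]
extract-min #4 returns -8:
  remove root -8; move last element 49 to root → [49, -4, 24, 48, 46]
  49 vs smaller child -4 at index 1, swap → [-4, 49, 24, 48, 46]
  49 vs smaller child 46 at index 4, swap → [-4, 46, 24, 48, 49]
extract-min #5 returns -4:
  remove root -4; move last element 49 to root → [49, 46, 24, 48]
  49 vs smaller child 24 at index 2, swap → [24, 46, 49, 48]
extract-min #6 returns 24:
  remove root 24; move last element 48 to root → [48, 46, 49]
  48 vs smaller child 46 at index 1, swap → [46, 48, 49]

[46, 48, 49]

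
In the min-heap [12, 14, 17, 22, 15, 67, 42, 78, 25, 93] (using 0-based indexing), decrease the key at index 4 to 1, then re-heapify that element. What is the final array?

[1, 12, 17, 22, 14, 67, 42, 78, 25, 93]

set index 4 from 15 to 1 → [12, 14, 17, 22, 1, 67, 42, 78, 25, 93]
1 < parent 14 at index 1, swap → [12, 1, 17, 22, 14, 67, 42, 78, 25, 93]
1 < parent 12 at index 0, swap → [1, 12, 17, 22, 14, 67, 42, 78, 25, 93]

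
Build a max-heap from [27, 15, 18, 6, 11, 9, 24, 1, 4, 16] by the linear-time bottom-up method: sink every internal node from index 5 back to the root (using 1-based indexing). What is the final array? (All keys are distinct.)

[27, 16, 24, 6, 15, 9, 18, 1, 4, 11]

sift down from index 5:
  11 vs only child 16 at index 10, swap → [27, 15, 18, 6, 16, 9, 24, 1, 4, 11]
sift down from index 4: already satisfies heap property
sift down from index 3:
  18 vs larger child 24 at index 7, swap → [27, 15, 24, 6, 16, 9, 18, 1, 4, 11]
sift down from index 2:
  15 vs larger child 16 at index 5, swap → [27, 16, 24, 6, 15, 9, 18, 1, 4, 11]
sift down from index 1: already satisfies heap property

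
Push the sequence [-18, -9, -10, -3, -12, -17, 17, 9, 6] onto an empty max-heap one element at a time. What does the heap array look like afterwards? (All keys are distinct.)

Insert -18:
  append -18 at index 0 → [-18] (no swap needed)
Insert -9:
  append -9 at index 1 → [-18, -9]
  -9 > parent -18 at index 0, swap → [-9, -18]
Insert -10:
  append -10 at index 2 → [-9, -18, -10] (no swap needed)
Insert -3:
  append -3 at index 3 → [-9, -18, -10, -3]
  -3 > parent -18 at index 1, swap → [-9, -3, -10, -18]
  -3 > parent -9 at index 0, swap → [-3, -9, -10, -18]
Insert -12:
  append -12 at index 4 → [-3, -9, -10, -18, -12] (no swap needed)
Insert -17:
  append -17 at index 5 → [-3, -9, -10, -18, -12, -17] (no swap needed)
Insert 17:
  append 17 at index 6 → [-3, -9, -10, -18, -12, -17, 17]
  17 > parent -10 at index 2, swap → [-3, -9, 17, -18, -12, -17, -10]
  17 > parent -3 at index 0, swap → [17, -9, -3, -18, -12, -17, -10]
Insert 9:
  append 9 at index 7 → [17, -9, -3, -18, -12, -17, -10, 9]
  9 > parent -18 at index 3, swap → [17, -9, -3, 9, -12, -17, -10, -18]
  9 > parent -9 at index 1, swap → [17, 9, -3, -9, -12, -17, -10, -18]
Insert 6:
  append 6 at index 8 → [17, 9, -3, -9, -12, -17, -10, -18, 6]
  6 > parent -9 at index 3, swap → [17, 9, -3, 6, -12, -17, -10, -18, -9]

[17, 9, -3, 6, -12, -17, -10, -18, -9]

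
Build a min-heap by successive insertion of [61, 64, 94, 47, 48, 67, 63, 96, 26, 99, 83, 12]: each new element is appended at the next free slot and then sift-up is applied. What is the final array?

Insert 61:
  append 61 at index 0 → [61] (no swap needed)
Insert 64:
  append 64 at index 1 → [61, 64] (no swap needed)
Insert 94:
  append 94 at index 2 → [61, 64, 94] (no swap needed)
Insert 47:
  append 47 at index 3 → [61, 64, 94, 47]
  47 < parent 64 at index 1, swap → [61, 47, 94, 64]
  47 < parent 61 at index 0, swap → [47, 61, 94, 64]
Insert 48:
  append 48 at index 4 → [47, 61, 94, 64, 48]
  48 < parent 61 at index 1, swap → [47, 48, 94, 64, 61]
Insert 67:
  append 67 at index 5 → [47, 48, 94, 64, 61, 67]
  67 < parent 94 at index 2, swap → [47, 48, 67, 64, 61, 94]
Insert 63:
  append 63 at index 6 → [47, 48, 67, 64, 61, 94, 63]
  63 < parent 67 at index 2, swap → [47, 48, 63, 64, 61, 94, 67]
Insert 96:
  append 96 at index 7 → [47, 48, 63, 64, 61, 94, 67, 96] (no swap needed)
Insert 26:
  append 26 at index 8 → [47, 48, 63, 64, 61, 94, 67, 96, 26]
  26 < parent 64 at index 3, swap → [47, 48, 63, 26, 61, 94, 67, 96, 64]
  26 < parent 48 at index 1, swap → [47, 26, 63, 48, 61, 94, 67, 96, 64]
  26 < parent 47 at index 0, swap → [26, 47, 63, 48, 61, 94, 67, 96, 64]
Insert 99:
  append 99 at index 9 → [26, 47, 63, 48, 61, 94, 67, 96, 64, 99] (no swap needed)
Insert 83:
  append 83 at index 10 → [26, 47, 63, 48, 61, 94, 67, 96, 64, 99, 83] (no swap needed)
Insert 12:
  append 12 at index 11 → [26, 47, 63, 48, 61, 94, 67, 96, 64, 99, 83, 12]
  12 < parent 94 at index 5, swap → [26, 47, 63, 48, 61, 12, 67, 96, 64, 99, 83, 94]
  12 < parent 63 at index 2, swap → [26, 47, 12, 48, 61, 63, 67, 96, 64, 99, 83, 94]
  12 < parent 26 at index 0, swap → [12, 47, 26, 48, 61, 63, 67, 96, 64, 99, 83, 94]

[12, 47, 26, 48, 61, 63, 67, 96, 64, 99, 83, 94]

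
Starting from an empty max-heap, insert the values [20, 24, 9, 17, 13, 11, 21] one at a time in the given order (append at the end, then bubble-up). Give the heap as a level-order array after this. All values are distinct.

Insert 20:
  append 20 at index 0 → [20] (no swap needed)
Insert 24:
  append 24 at index 1 → [20, 24]
  24 > parent 20 at index 0, swap → [24, 20]
Insert 9:
  append 9 at index 2 → [24, 20, 9] (no swap needed)
Insert 17:
  append 17 at index 3 → [24, 20, 9, 17] (no swap needed)
Insert 13:
  append 13 at index 4 → [24, 20, 9, 17, 13] (no swap needed)
Insert 11:
  append 11 at index 5 → [24, 20, 9, 17, 13, 11]
  11 > parent 9 at index 2, swap → [24, 20, 11, 17, 13, 9]
Insert 21:
  append 21 at index 6 → [24, 20, 11, 17, 13, 9, 21]
  21 > parent 11 at index 2, swap → [24, 20, 21, 17, 13, 9, 11]

[24, 20, 21, 17, 13, 9, 11]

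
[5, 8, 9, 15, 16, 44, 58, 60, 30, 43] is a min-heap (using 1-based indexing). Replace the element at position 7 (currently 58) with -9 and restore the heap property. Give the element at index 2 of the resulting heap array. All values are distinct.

set index 7 from 58 to -9 → [5, 8, 9, 15, 16, 44, -9, 60, 30, 43]
-9 < parent 9 at index 3, swap → [5, 8, -9, 15, 16, 44, 9, 60, 30, 43]
-9 < parent 5 at index 1, swap → [-9, 8, 5, 15, 16, 44, 9, 60, 30, 43]
resulting array: [-9, 8, 5, 15, 16, 44, 9, 60, 30, 43]

8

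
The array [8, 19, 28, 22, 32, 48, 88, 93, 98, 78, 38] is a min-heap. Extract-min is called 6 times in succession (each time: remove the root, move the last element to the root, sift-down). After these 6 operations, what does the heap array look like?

[48, 78, 98, 93, 88]

extract-min #1 returns 8:
  remove root 8; move last element 38 to root → [38, 19, 28, 22, 32, 48, 88, 93, 98, 78]
  38 vs smaller child 19 at index 1, swap → [19, 38, 28, 22, 32, 48, 88, 93, 98, 78]
  38 vs smaller child 22 at index 3, swap → [19, 22, 28, 38, 32, 48, 88, 93, 98, 78]
extract-min #2 returns 19:
  remove root 19; move last element 78 to root → [78, 22, 28, 38, 32, 48, 88, 93, 98]
  78 vs smaller child 22 at index 1, swap → [22, 78, 28, 38, 32, 48, 88, 93, 98]
  78 vs smaller child 32 at index 4, swap → [22, 32, 28, 38, 78, 48, 88, 93, 98]
extract-min #3 returns 22:
  remove root 22; move last element 98 to root → [98, 32, 28, 38, 78, 48, 88, 93]
  98 vs smaller child 28 at index 2, swap → [28, 32, 98, 38, 78, 48, 88, 93]
  98 vs smaller child 48 at index 5, swap → [28, 32, 48, 38, 78, 98, 88, 93]
extract-min #4 returns 28:
  remove root 28; move last element 93 to root → [93, 32, 48, 38, 78, 98, 88]
  93 vs smaller child 32 at index 1, swap → [32, 93, 48, 38, 78, 98, 88]
  93 vs smaller child 38 at index 3, swap → [32, 38, 48, 93, 78, 98, 88]
extract-min #5 returns 32:
  remove root 32; move last element 88 to root → [88, 38, 48, 93, 78, 98]
  88 vs smaller child 38 at index 1, swap → [38, 88, 48, 93, 78, 98]
  88 vs smaller child 78 at index 4, swap → [38, 78, 48, 93, 88, 98]
extract-min #6 returns 38:
  remove root 38; move last element 98 to root → [98, 78, 48, 93, 88]
  98 vs smaller child 48 at index 2, swap → [48, 78, 98, 93, 88]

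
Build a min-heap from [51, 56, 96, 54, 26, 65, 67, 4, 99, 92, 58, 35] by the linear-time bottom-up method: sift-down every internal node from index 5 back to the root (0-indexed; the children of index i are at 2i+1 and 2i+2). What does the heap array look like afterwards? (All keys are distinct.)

[4, 26, 35, 54, 51, 65, 67, 56, 99, 92, 58, 96]

sift down from index 5:
  65 vs only child 35 at index 11, swap → [51, 56, 96, 54, 26, 35, 67, 4, 99, 92, 58, 65]
sift down from index 4: already satisfies heap property
sift down from index 3:
  54 vs smaller child 4 at index 7, swap → [51, 56, 96, 4, 26, 35, 67, 54, 99, 92, 58, 65]
sift down from index 2:
  96 vs smaller child 35 at index 5, swap → [51, 56, 35, 4, 26, 96, 67, 54, 99, 92, 58, 65]
  96 vs only child 65 at index 11, swap → [51, 56, 35, 4, 26, 65, 67, 54, 99, 92, 58, 96]
sift down from index 1:
  56 vs smaller child 4 at index 3, swap → [51, 4, 35, 56, 26, 65, 67, 54, 99, 92, 58, 96]
  56 vs smaller child 54 at index 7, swap → [51, 4, 35, 54, 26, 65, 67, 56, 99, 92, 58, 96]
sift down from index 0:
  51 vs smaller child 4 at index 1, swap → [4, 51, 35, 54, 26, 65, 67, 56, 99, 92, 58, 96]
  51 vs smaller child 26 at index 4, swap → [4, 26, 35, 54, 51, 65, 67, 56, 99, 92, 58, 96]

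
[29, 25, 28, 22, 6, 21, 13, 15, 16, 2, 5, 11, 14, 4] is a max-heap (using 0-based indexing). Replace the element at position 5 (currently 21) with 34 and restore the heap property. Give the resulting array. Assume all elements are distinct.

set index 5 from 21 to 34 → [29, 25, 28, 22, 6, 34, 13, 15, 16, 2, 5, 11, 14, 4]
34 > parent 28 at index 2, swap → [29, 25, 34, 22, 6, 28, 13, 15, 16, 2, 5, 11, 14, 4]
34 > parent 29 at index 0, swap → [34, 25, 29, 22, 6, 28, 13, 15, 16, 2, 5, 11, 14, 4]

[34, 25, 29, 22, 6, 28, 13, 15, 16, 2, 5, 11, 14, 4]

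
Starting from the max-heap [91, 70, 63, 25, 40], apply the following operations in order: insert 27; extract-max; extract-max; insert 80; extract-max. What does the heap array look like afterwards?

insert 27:
  append 27 at index 5 → [91, 70, 63, 25, 40, 27] (no swap needed)
extract-max → returns 91:
  remove root 91; move last element 27 to root → [27, 70, 63, 25, 40]
  27 vs larger child 70 at index 1, swap → [70, 27, 63, 25, 40]
  27 vs larger child 40 at index 4, swap → [70, 40, 63, 25, 27]
extract-max → returns 70:
  remove root 70; move last element 27 to root → [27, 40, 63, 25]
  27 vs larger child 63 at index 2, swap → [63, 40, 27, 25]
insert 80:
  append 80 at index 4 → [63, 40, 27, 25, 80]
  80 > parent 40 at index 1, swap → [63, 80, 27, 25, 40]
  80 > parent 63 at index 0, swap → [80, 63, 27, 25, 40]
extract-max → returns 80:
  remove root 80; move last element 40 to root → [40, 63, 27, 25]
  40 vs larger child 63 at index 1, swap → [63, 40, 27, 25]

[63, 40, 27, 25]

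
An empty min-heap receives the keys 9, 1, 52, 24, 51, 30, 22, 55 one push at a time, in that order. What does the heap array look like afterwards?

[1, 9, 22, 24, 51, 52, 30, 55]

Insert 9:
  append 9 at index 0 → [9] (no swap needed)
Insert 1:
  append 1 at index 1 → [9, 1]
  1 < parent 9 at index 0, swap → [1, 9]
Insert 52:
  append 52 at index 2 → [1, 9, 52] (no swap needed)
Insert 24:
  append 24 at index 3 → [1, 9, 52, 24] (no swap needed)
Insert 51:
  append 51 at index 4 → [1, 9, 52, 24, 51] (no swap needed)
Insert 30:
  append 30 at index 5 → [1, 9, 52, 24, 51, 30]
  30 < parent 52 at index 2, swap → [1, 9, 30, 24, 51, 52]
Insert 22:
  append 22 at index 6 → [1, 9, 30, 24, 51, 52, 22]
  22 < parent 30 at index 2, swap → [1, 9, 22, 24, 51, 52, 30]
Insert 55:
  append 55 at index 7 → [1, 9, 22, 24, 51, 52, 30, 55] (no swap needed)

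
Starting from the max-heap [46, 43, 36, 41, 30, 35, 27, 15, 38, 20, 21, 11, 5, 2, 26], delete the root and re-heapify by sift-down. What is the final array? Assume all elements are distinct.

[43, 41, 36, 38, 30, 35, 27, 15, 26, 20, 21, 11, 5, 2]

remove root 46; move last element 26 to root → [26, 43, 36, 41, 30, 35, 27, 15, 38, 20, 21, 11, 5, 2]
26 vs larger child 43 at index 1, swap → [43, 26, 36, 41, 30, 35, 27, 15, 38, 20, 21, 11, 5, 2]
26 vs larger child 41 at index 3, swap → [43, 41, 36, 26, 30, 35, 27, 15, 38, 20, 21, 11, 5, 2]
26 vs larger child 38 at index 8, swap → [43, 41, 36, 38, 30, 35, 27, 15, 26, 20, 21, 11, 5, 2]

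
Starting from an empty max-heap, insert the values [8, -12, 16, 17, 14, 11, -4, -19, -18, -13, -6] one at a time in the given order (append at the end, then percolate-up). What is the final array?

[17, 16, 11, -12, 14, 8, -4, -19, -18, -13, -6]

Insert 8:
  append 8 at index 0 → [8] (no swap needed)
Insert -12:
  append -12 at index 1 → [8, -12] (no swap needed)
Insert 16:
  append 16 at index 2 → [8, -12, 16]
  16 > parent 8 at index 0, swap → [16, -12, 8]
Insert 17:
  append 17 at index 3 → [16, -12, 8, 17]
  17 > parent -12 at index 1, swap → [16, 17, 8, -12]
  17 > parent 16 at index 0, swap → [17, 16, 8, -12]
Insert 14:
  append 14 at index 4 → [17, 16, 8, -12, 14] (no swap needed)
Insert 11:
  append 11 at index 5 → [17, 16, 8, -12, 14, 11]
  11 > parent 8 at index 2, swap → [17, 16, 11, -12, 14, 8]
Insert -4:
  append -4 at index 6 → [17, 16, 11, -12, 14, 8, -4] (no swap needed)
Insert -19:
  append -19 at index 7 → [17, 16, 11, -12, 14, 8, -4, -19] (no swap needed)
Insert -18:
  append -18 at index 8 → [17, 16, 11, -12, 14, 8, -4, -19, -18] (no swap needed)
Insert -13:
  append -13 at index 9 → [17, 16, 11, -12, 14, 8, -4, -19, -18, -13] (no swap needed)
Insert -6:
  append -6 at index 10 → [17, 16, 11, -12, 14, 8, -4, -19, -18, -13, -6] (no swap needed)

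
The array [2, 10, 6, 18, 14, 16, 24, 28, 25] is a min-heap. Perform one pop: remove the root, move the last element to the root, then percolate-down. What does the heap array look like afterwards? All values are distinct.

[6, 10, 16, 18, 14, 25, 24, 28]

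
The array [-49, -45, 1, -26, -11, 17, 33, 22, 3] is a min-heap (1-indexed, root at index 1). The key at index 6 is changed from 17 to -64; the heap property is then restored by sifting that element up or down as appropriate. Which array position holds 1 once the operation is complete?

set index 6 from 17 to -64 → [-49, -45, 1, -26, -11, -64, 33, 22, 3]
-64 < parent 1 at index 3, swap → [-49, -45, -64, -26, -11, 1, 33, 22, 3]
-64 < parent -49 at index 1, swap → [-64, -45, -49, -26, -11, 1, 33, 22, 3]
resulting array: [-64, -45, -49, -26, -11, 1, 33, 22, 3]

6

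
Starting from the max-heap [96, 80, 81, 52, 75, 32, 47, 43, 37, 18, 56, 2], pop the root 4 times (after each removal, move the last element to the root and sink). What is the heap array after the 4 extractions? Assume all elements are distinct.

extract-max #1 returns 96:
  remove root 96; move last element 2 to root → [2, 80, 81, 52, 75, 32, 47, 43, 37, 18, 56]
  2 vs larger child 81 at index 2, swap → [81, 80, 2, 52, 75, 32, 47, 43, 37, 18, 56]
  2 vs larger child 47 at index 6, swap → [81, 80, 47, 52, 75, 32, 2, 43, 37, 18, 56]
extract-max #2 returns 81:
  remove root 81; move last element 56 to root → [56, 80, 47, 52, 75, 32, 2, 43, 37, 18]
  56 vs larger child 80 at index 1, swap → [80, 56, 47, 52, 75, 32, 2, 43, 37, 18]
  56 vs larger child 75 at index 4, swap → [80, 75, 47, 52, 56, 32, 2, 43, 37, 18]
extract-max #3 returns 80:
  remove root 80; move last element 18 to root → [18, 75, 47, 52, 56, 32, 2, 43, 37]
  18 vs larger child 75 at index 1, swap → [75, 18, 47, 52, 56, 32, 2, 43, 37]
  18 vs larger child 56 at index 4, swap → [75, 56, 47, 52, 18, 32, 2, 43, 37]
extract-max #4 returns 75:
  remove root 75; move last element 37 to root → [37, 56, 47, 52, 18, 32, 2, 43]
  37 vs larger child 56 at index 1, swap → [56, 37, 47, 52, 18, 32, 2, 43]
  37 vs larger child 52 at index 3, swap → [56, 52, 47, 37, 18, 32, 2, 43]
  37 vs only child 43 at index 7, swap → [56, 52, 47, 43, 18, 32, 2, 37]

[56, 52, 47, 43, 18, 32, 2, 37]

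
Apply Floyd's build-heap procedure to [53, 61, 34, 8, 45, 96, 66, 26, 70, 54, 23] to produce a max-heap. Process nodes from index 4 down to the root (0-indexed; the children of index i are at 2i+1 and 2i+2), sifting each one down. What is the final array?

[96, 70, 66, 61, 54, 34, 53, 26, 8, 45, 23]

sift down from index 4:
  45 vs larger child 54 at index 9, swap → [53, 61, 34, 8, 54, 96, 66, 26, 70, 45, 23]
sift down from index 3:
  8 vs larger child 70 at index 8, swap → [53, 61, 34, 70, 54, 96, 66, 26, 8, 45, 23]
sift down from index 2:
  34 vs larger child 96 at index 5, swap → [53, 61, 96, 70, 54, 34, 66, 26, 8, 45, 23]
sift down from index 1:
  61 vs larger child 70 at index 3, swap → [53, 70, 96, 61, 54, 34, 66, 26, 8, 45, 23]
sift down from index 0:
  53 vs larger child 96 at index 2, swap → [96, 70, 53, 61, 54, 34, 66, 26, 8, 45, 23]
  53 vs larger child 66 at index 6, swap → [96, 70, 66, 61, 54, 34, 53, 26, 8, 45, 23]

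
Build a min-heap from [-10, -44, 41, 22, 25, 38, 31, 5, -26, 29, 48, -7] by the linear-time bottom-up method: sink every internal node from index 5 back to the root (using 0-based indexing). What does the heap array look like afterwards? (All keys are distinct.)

sift down from index 5:
  38 vs only child -7 at index 11, swap → [-10, -44, 41, 22, 25, -7, 31, 5, -26, 29, 48, 38]
sift down from index 4: already satisfies heap property
sift down from index 3:
  22 vs smaller child -26 at index 8, swap → [-10, -44, 41, -26, 25, -7, 31, 5, 22, 29, 48, 38]
sift down from index 2:
  41 vs smaller child -7 at index 5, swap → [-10, -44, -7, -26, 25, 41, 31, 5, 22, 29, 48, 38]
  41 vs only child 38 at index 11, swap → [-10, -44, -7, -26, 25, 38, 31, 5, 22, 29, 48, 41]
sift down from index 1: already satisfies heap property
sift down from index 0:
  -10 vs smaller child -44 at index 1, swap → [-44, -10, -7, -26, 25, 38, 31, 5, 22, 29, 48, 41]
  -10 vs smaller child -26 at index 3, swap → [-44, -26, -7, -10, 25, 38, 31, 5, 22, 29, 48, 41]

[-44, -26, -7, -10, 25, 38, 31, 5, 22, 29, 48, 41]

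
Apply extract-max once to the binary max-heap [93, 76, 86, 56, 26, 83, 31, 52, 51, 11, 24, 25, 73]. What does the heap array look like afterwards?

remove root 93; move last element 73 to root → [73, 76, 86, 56, 26, 83, 31, 52, 51, 11, 24, 25]
73 vs larger child 86 at index 2, swap → [86, 76, 73, 56, 26, 83, 31, 52, 51, 11, 24, 25]
73 vs larger child 83 at index 5, swap → [86, 76, 83, 56, 26, 73, 31, 52, 51, 11, 24, 25]

[86, 76, 83, 56, 26, 73, 31, 52, 51, 11, 24, 25]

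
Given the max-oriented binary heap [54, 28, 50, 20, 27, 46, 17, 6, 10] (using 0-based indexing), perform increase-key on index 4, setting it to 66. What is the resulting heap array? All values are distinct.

[66, 54, 50, 20, 28, 46, 17, 6, 10]

set index 4 from 27 to 66 → [54, 28, 50, 20, 66, 46, 17, 6, 10]
66 > parent 28 at index 1, swap → [54, 66, 50, 20, 28, 46, 17, 6, 10]
66 > parent 54 at index 0, swap → [66, 54, 50, 20, 28, 46, 17, 6, 10]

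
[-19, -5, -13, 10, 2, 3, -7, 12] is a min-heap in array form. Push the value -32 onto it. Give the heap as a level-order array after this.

[-32, -19, -13, -5, 2, 3, -7, 12, 10]

append -32 at index 8 → [-19, -5, -13, 10, 2, 3, -7, 12, -32]
-32 < parent 10 at index 3, swap → [-19, -5, -13, -32, 2, 3, -7, 12, 10]
-32 < parent -5 at index 1, swap → [-19, -32, -13, -5, 2, 3, -7, 12, 10]
-32 < parent -19 at index 0, swap → [-32, -19, -13, -5, 2, 3, -7, 12, 10]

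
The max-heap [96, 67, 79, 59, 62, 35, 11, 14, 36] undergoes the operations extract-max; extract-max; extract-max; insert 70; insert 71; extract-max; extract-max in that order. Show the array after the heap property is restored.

[62, 59, 36, 11, 14, 35]

extract-max → returns 96:
  remove root 96; move last element 36 to root → [36, 67, 79, 59, 62, 35, 11, 14]
  36 vs larger child 79 at index 2, swap → [79, 67, 36, 59, 62, 35, 11, 14]
extract-max → returns 79:
  remove root 79; move last element 14 to root → [14, 67, 36, 59, 62, 35, 11]
  14 vs larger child 67 at index 1, swap → [67, 14, 36, 59, 62, 35, 11]
  14 vs larger child 62 at index 4, swap → [67, 62, 36, 59, 14, 35, 11]
extract-max → returns 67:
  remove root 67; move last element 11 to root → [11, 62, 36, 59, 14, 35]
  11 vs larger child 62 at index 1, swap → [62, 11, 36, 59, 14, 35]
  11 vs larger child 59 at index 3, swap → [62, 59, 36, 11, 14, 35]
insert 70:
  append 70 at index 6 → [62, 59, 36, 11, 14, 35, 70]
  70 > parent 36 at index 2, swap → [62, 59, 70, 11, 14, 35, 36]
  70 > parent 62 at index 0, swap → [70, 59, 62, 11, 14, 35, 36]
insert 71:
  append 71 at index 7 → [70, 59, 62, 11, 14, 35, 36, 71]
  71 > parent 11 at index 3, swap → [70, 59, 62, 71, 14, 35, 36, 11]
  71 > parent 59 at index 1, swap → [70, 71, 62, 59, 14, 35, 36, 11]
  71 > parent 70 at index 0, swap → [71, 70, 62, 59, 14, 35, 36, 11]
extract-max → returns 71:
  remove root 71; move last element 11 to root → [11, 70, 62, 59, 14, 35, 36]
  11 vs larger child 70 at index 1, swap → [70, 11, 62, 59, 14, 35, 36]
  11 vs larger child 59 at index 3, swap → [70, 59, 62, 11, 14, 35, 36]
extract-max → returns 70:
  remove root 70; move last element 36 to root → [36, 59, 62, 11, 14, 35]
  36 vs larger child 62 at index 2, swap → [62, 59, 36, 11, 14, 35]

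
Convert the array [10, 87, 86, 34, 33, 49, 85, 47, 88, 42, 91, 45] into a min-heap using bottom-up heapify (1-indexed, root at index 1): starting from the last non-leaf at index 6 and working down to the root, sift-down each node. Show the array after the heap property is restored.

[10, 33, 45, 34, 42, 49, 85, 47, 88, 87, 91, 86]

sift down from index 6:
  49 vs only child 45 at index 12, swap → [10, 87, 86, 34, 33, 45, 85, 47, 88, 42, 91, 49]
sift down from index 5: already satisfies heap property
sift down from index 4: already satisfies heap property
sift down from index 3:
  86 vs smaller child 45 at index 6, swap → [10, 87, 45, 34, 33, 86, 85, 47, 88, 42, 91, 49]
  86 vs only child 49 at index 12, swap → [10, 87, 45, 34, 33, 49, 85, 47, 88, 42, 91, 86]
sift down from index 2:
  87 vs smaller child 33 at index 5, swap → [10, 33, 45, 34, 87, 49, 85, 47, 88, 42, 91, 86]
  87 vs smaller child 42 at index 10, swap → [10, 33, 45, 34, 42, 49, 85, 47, 88, 87, 91, 86]
sift down from index 1: already satisfies heap property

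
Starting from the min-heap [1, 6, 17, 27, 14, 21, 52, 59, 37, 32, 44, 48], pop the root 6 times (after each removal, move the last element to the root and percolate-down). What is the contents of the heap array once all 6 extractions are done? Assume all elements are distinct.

extract-min #1 returns 1:
  remove root 1; move last element 48 to root → [48, 6, 17, 27, 14, 21, 52, 59, 37, 32, 44]
  48 vs smaller child 6 at index 1, swap → [6, 48, 17, 27, 14, 21, 52, 59, 37, 32, 44]
  48 vs smaller child 14 at index 4, swap → [6, 14, 17, 27, 48, 21, 52, 59, 37, 32, 44]
  48 vs smaller child 32 at index 9, swap → [6, 14, 17, 27, 32, 21, 52, 59, 37, 48, 44]
extract-min #2 returns 6:
  remove root 6; move last element 44 to root → [44, 14, 17, 27, 32, 21, 52, 59, 37, 48]
  44 vs smaller child 14 at index 1, swap → [14, 44, 17, 27, 32, 21, 52, 59, 37, 48]
  44 vs smaller child 27 at index 3, swap → [14, 27, 17, 44, 32, 21, 52, 59, 37, 48]
  44 vs smaller child 37 at index 8, swap → [14, 27, 17, 37, 32, 21, 52, 59, 44, 48]
extract-min #3 returns 14:
  remove root 14; move last element 48 to root → [48, 27, 17, 37, 32, 21, 52, 59, 44]
  48 vs smaller child 17 at index 2, swap → [17, 27, 48, 37, 32, 21, 52, 59, 44]
  48 vs smaller child 21 at index 5, swap → [17, 27, 21, 37, 32, 48, 52, 59, 44]
extract-min #4 returns 17:
  remove root 17; move last element 44 to root → [44, 27, 21, 37, 32, 48, 52, 59]
  44 vs smaller child 21 at index 2, swap → [21, 27, 44, 37, 32, 48, 52, 59]
extract-min #5 returns 21:
  remove root 21; move last element 59 to root → [59, 27, 44, 37, 32, 48, 52]
  59 vs smaller child 27 at index 1, swap → [27, 59, 44, 37, 32, 48, 52]
  59 vs smaller child 32 at index 4, swap → [27, 32, 44, 37, 59, 48, 52]
extract-min #6 returns 27:
  remove root 27; move last element 52 to root → [52, 32, 44, 37, 59, 48]
  52 vs smaller child 32 at index 1, swap → [32, 52, 44, 37, 59, 48]
  52 vs smaller child 37 at index 3, swap → [32, 37, 44, 52, 59, 48]

[32, 37, 44, 52, 59, 48]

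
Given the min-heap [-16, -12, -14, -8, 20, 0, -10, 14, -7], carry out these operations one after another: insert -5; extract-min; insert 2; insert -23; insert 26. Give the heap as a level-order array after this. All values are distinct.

[-23, -14, -10, -8, -12, 0, 20, 14, -7, 2, -5, 26]

insert -5:
  append -5 at index 9 → [-16, -12, -14, -8, 20, 0, -10, 14, -7, -5]
  -5 < parent 20 at index 4, swap → [-16, -12, -14, -8, -5, 0, -10, 14, -7, 20]
extract-min → returns -16:
  remove root -16; move last element 20 to root → [20, -12, -14, -8, -5, 0, -10, 14, -7]
  20 vs smaller child -14 at index 2, swap → [-14, -12, 20, -8, -5, 0, -10, 14, -7]
  20 vs smaller child -10 at index 6, swap → [-14, -12, -10, -8, -5, 0, 20, 14, -7]
insert 2:
  append 2 at index 9 → [-14, -12, -10, -8, -5, 0, 20, 14, -7, 2] (no swap needed)
insert -23:
  append -23 at index 10 → [-14, -12, -10, -8, -5, 0, 20, 14, -7, 2, -23]
  -23 < parent -5 at index 4, swap → [-14, -12, -10, -8, -23, 0, 20, 14, -7, 2, -5]
  -23 < parent -12 at index 1, swap → [-14, -23, -10, -8, -12, 0, 20, 14, -7, 2, -5]
  -23 < parent -14 at index 0, swap → [-23, -14, -10, -8, -12, 0, 20, 14, -7, 2, -5]
insert 26:
  append 26 at index 11 → [-23, -14, -10, -8, -12, 0, 20, 14, -7, 2, -5, 26] (no swap needed)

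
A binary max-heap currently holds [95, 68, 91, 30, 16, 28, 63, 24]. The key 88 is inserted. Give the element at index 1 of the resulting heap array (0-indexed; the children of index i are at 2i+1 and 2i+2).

88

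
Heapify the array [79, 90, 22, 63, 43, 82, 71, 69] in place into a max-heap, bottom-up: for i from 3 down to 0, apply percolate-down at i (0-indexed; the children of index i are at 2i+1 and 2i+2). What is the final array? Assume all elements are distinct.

sift down from index 3:
  63 vs only child 69 at index 7, swap → [79, 90, 22, 69, 43, 82, 71, 63]
sift down from index 2:
  22 vs larger child 82 at index 5, swap → [79, 90, 82, 69, 43, 22, 71, 63]
sift down from index 1: already satisfies heap property
sift down from index 0:
  79 vs larger child 90 at index 1, swap → [90, 79, 82, 69, 43, 22, 71, 63]

[90, 79, 82, 69, 43, 22, 71, 63]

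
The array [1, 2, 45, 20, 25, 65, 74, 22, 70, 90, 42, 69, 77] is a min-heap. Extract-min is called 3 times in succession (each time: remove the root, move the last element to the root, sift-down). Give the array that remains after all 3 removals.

extract-min #1 returns 1:
  remove root 1; move last element 77 to root → [77, 2, 45, 20, 25, 65, 74, 22, 70, 90, 42, 69]
  77 vs smaller child 2 at index 1, swap → [2, 77, 45, 20, 25, 65, 74, 22, 70, 90, 42, 69]
  77 vs smaller child 20 at index 3, swap → [2, 20, 45, 77, 25, 65, 74, 22, 70, 90, 42, 69]
  77 vs smaller child 22 at index 7, swap → [2, 20, 45, 22, 25, 65, 74, 77, 70, 90, 42, 69]
extract-min #2 returns 2:
  remove root 2; move last element 69 to root → [69, 20, 45, 22, 25, 65, 74, 77, 70, 90, 42]
  69 vs smaller child 20 at index 1, swap → [20, 69, 45, 22, 25, 65, 74, 77, 70, 90, 42]
  69 vs smaller child 22 at index 3, swap → [20, 22, 45, 69, 25, 65, 74, 77, 70, 90, 42]
extract-min #3 returns 20:
  remove root 20; move last element 42 to root → [42, 22, 45, 69, 25, 65, 74, 77, 70, 90]
  42 vs smaller child 22 at index 1, swap → [22, 42, 45, 69, 25, 65, 74, 77, 70, 90]
  42 vs smaller child 25 at index 4, swap → [22, 25, 45, 69, 42, 65, 74, 77, 70, 90]

[22, 25, 45, 69, 42, 65, 74, 77, 70, 90]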